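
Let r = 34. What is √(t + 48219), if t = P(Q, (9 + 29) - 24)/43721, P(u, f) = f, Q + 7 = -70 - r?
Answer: √92171865139273/43721 ≈ 219.59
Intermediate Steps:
Q = -111 (Q = -7 + (-70 - 1*34) = -7 + (-70 - 34) = -7 - 104 = -111)
t = 14/43721 (t = ((9 + 29) - 24)/43721 = (38 - 24)*(1/43721) = 14*(1/43721) = 14/43721 ≈ 0.00032021)
√(t + 48219) = √(14/43721 + 48219) = √(2108182913/43721) = √92171865139273/43721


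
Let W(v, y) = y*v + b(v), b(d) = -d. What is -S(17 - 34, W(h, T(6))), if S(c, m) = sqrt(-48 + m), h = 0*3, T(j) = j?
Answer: -4*I*sqrt(3) ≈ -6.9282*I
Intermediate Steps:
h = 0
W(v, y) = -v + v*y (W(v, y) = y*v - v = v*y - v = -v + v*y)
-S(17 - 34, W(h, T(6))) = -sqrt(-48 + 0*(-1 + 6)) = -sqrt(-48 + 0*5) = -sqrt(-48 + 0) = -sqrt(-48) = -4*I*sqrt(3)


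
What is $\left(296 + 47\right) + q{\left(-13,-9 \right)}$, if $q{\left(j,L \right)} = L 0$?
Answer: $343$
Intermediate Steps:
$q{\left(j,L \right)} = 0$
$\left(296 + 47\right) + q{\left(-13,-9 \right)} = \left(296 + 47\right) + 0 = 343 + 0 = 343$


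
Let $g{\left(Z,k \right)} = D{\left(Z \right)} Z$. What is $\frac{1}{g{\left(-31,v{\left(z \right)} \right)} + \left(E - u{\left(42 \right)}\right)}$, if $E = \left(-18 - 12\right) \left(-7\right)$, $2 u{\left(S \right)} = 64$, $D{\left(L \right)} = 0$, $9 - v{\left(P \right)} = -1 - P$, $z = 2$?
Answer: $\frac{1}{178} \approx 0.005618$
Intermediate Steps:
$v{\left(P \right)} = 10 + P$ ($v{\left(P \right)} = 9 - \left(-1 - P\right) = 9 + \left(1 + P\right) = 10 + P$)
$u{\left(S \right)} = 32$ ($u{\left(S \right)} = \frac{1}{2} \cdot 64 = 32$)
$E = 210$ ($E = \left(-30\right) \left(-7\right) = 210$)
$g{\left(Z,k \right)} = 0$ ($g{\left(Z,k \right)} = 0 Z = 0$)
$\frac{1}{g{\left(-31,v{\left(z \right)} \right)} + \left(E - u{\left(42 \right)}\right)} = \frac{1}{0 + \left(210 - 32\right)} = \frac{1}{0 + 178} = \frac{1}{178}$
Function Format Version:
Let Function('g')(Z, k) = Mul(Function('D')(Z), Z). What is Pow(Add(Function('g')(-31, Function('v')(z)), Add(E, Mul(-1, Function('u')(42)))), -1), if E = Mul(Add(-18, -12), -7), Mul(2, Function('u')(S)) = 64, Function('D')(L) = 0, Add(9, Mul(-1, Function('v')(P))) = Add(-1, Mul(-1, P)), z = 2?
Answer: Rational(1, 178) ≈ 0.0056180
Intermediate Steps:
Function('v')(P) = Add(10, P) (Function('v')(P) = Add(9, Mul(-1, Add(-1, Mul(-1, P)))) = Add(9, Add(1, P)) = Add(10, P))
Function('u')(S) = 32 (Function('u')(S) = Mul(Rational(1, 2), 64) = 32)
E = 210 (E = Mul(-30, -7) = 210)
Function('g')(Z, k) = 0 (Function('g')(Z, k) = Mul(0, Z) = 0)
Pow(Add(Function('g')(-31, Function('v')(z)), Add(E, Mul(-1, Function('u')(42)))), -1) = Pow(Add(0, Add(210, Mul(-1, 32))), -1) = Pow(Add(0, Add(210, -32)), -1) = Pow(Add(0, 178), -1) = Pow(178, -1) = Rational(1, 178)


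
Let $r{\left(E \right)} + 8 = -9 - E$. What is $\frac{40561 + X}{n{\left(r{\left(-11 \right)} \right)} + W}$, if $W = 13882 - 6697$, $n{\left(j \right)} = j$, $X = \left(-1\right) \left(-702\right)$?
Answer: $\frac{41263}{7179} \approx 5.7477$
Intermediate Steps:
$X = 702$
$r{\left(E \right)} = -17 - E$ ($r{\left(E \right)} = -8 - \left(9 + E\right) = -17 - E$)
$W = 7185$ ($W = 13882 - 6697 = 7185$)
$\frac{40561 + X}{n{\left(r{\left(-11 \right)} \right)} + W} = \frac{40561 + 702}{\left(-17 - -11\right) + 7185} = \frac{41263}{\left(-17 + 11\right) + 7185} = \frac{41263}{-6 + 7185} = \frac{41263}{7179}$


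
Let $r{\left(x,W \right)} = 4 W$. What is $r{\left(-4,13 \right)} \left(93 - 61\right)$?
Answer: $1664$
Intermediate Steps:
$r{\left(-4,13 \right)} \left(93 - 61\right) = 4 \cdot 13 \left(93 - 61\right) = 52 \cdot 32 = 1664$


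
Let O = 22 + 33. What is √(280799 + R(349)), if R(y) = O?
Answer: 3*√31206 ≈ 529.96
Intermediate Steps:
O = 55
R(y) = 55
√(280799 + R(349)) = √(280799 + 55) = √280854 = 3*√31206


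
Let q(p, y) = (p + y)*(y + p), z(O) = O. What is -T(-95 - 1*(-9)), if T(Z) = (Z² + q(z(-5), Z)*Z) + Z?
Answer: 704856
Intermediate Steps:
q(p, y) = (p + y)² (q(p, y) = (p + y)*(p + y) = (p + y)²)
T(Z) = Z + Z² + Z*(-5 + Z)² (T(Z) = (Z² + (-5 + Z)²*Z) + Z = (Z² + Z*(-5 + Z)²) + Z = Z + Z² + Z*(-5 + Z)²)
-T(-95 - 1*(-9)) = -(-95 - 1*(-9))*(1 + (-95 - 1*(-9)) + (-5 + (-95 - 1*(-9)))²) = -(-95 + 9)*(1 + (-95 + 9) + (-5 + (-95 + 9))²) = -(-86)*(1 - 86 + (-5 - 86)²) = -(-86)*(1 - 86 + (-91)²) = -(-86)*(1 - 86 + 8281) = -(-86)*8196 = -1*(-704856) = 704856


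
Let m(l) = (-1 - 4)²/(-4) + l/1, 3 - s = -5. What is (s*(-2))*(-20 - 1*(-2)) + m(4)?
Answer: 1143/4 ≈ 285.75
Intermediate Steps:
s = 8 (s = 3 - 1*(-5) = 3 + 5 = 8)
m(l) = -25/4 + l (m(l) = (-5)²*(-¼) + l*1 = 25*(-¼) + l = -25/4 + l)
(s*(-2))*(-20 - 1*(-2)) + m(4) = (8*(-2))*(-20 - 1*(-2)) + (-25/4 + 4) = -16*(-20 + 2) - 9/4 = -16*(-18) - 9/4 = 288 - 9/4 = 1143/4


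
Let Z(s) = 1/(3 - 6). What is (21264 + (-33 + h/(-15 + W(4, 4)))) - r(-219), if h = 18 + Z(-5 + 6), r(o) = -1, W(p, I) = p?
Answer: 700603/33 ≈ 21230.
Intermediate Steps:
Z(s) = -⅓ (Z(s) = 1/(-3) = -⅓)
h = 53/3 (h = 18 - ⅓ = 53/3 ≈ 17.667)
(21264 + (-33 + h/(-15 + W(4, 4)))) - r(-219) = (21264 + (-33 + 53/(3*(-15 + 4)))) - 1*(-1) = (21264 + (-33 + (53/3)/(-11))) + 1 = (21264 + (-33 + (53/3)*(-1/11))) + 1 = (21264 + (-33 - 53/33)) + 1 = (21264 - 1142/33) + 1 = 700570/33 + 1 = 700603/33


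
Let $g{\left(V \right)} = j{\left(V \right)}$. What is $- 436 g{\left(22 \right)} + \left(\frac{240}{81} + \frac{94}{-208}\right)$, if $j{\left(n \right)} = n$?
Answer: $- \frac{26927285}{2808} \approx -9589.5$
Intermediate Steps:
$g{\left(V \right)} = V$
$- 436 g{\left(22 \right)} + \left(\frac{240}{81} + \frac{94}{-208}\right) = \left(-436\right) 22 + \left(\frac{240}{81} + \frac{94}{-208}\right) = -9592 + \left(240 \cdot \frac{1}{81} + 94 \left(- \frac{1}{208}\right)\right) = -9592 + \left(\frac{80}{27} - \frac{47}{104}\right) = -9592 + \frac{7051}{2808} = - \frac{26927285}{2808}$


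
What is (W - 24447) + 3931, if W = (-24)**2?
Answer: -19940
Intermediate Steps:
W = 576
(W - 24447) + 3931 = (576 - 24447) + 3931 = -23871 + 3931 = -19940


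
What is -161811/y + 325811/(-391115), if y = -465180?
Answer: -5884936781/12129258380 ≈ -0.48519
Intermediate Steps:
-161811/y + 325811/(-391115) = -161811/(-465180) + 325811/(-391115) = -161811*(-1/465180) + 325811*(-1/391115) = 53937/155060 - 325811/391115 = -5884936781/12129258380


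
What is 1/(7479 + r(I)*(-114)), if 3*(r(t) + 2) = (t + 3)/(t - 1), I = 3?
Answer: 1/7593 ≈ 0.00013170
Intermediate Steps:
r(t) = -2 + (3 + t)/(3*(-1 + t)) (r(t) = -2 + ((t + 3)/(t - 1))/3 = -2 + ((3 + t)/(-1 + t))/3 = -2 + (3 + t)/(3*(-1 + t)))
1/(7479 + r(I)*(-114)) = 1/(7479 + ((9 - 5*3)/(3*(-1 + 3)))*(-114)) = 1/(7479 + ((⅓)*(9 - 15)/2)*(-114)) = 1/(7479 + ((⅓)*(½)*(-6))*(-114)) = 1/(7479 - 1*(-114)) = 1/(7479 + 114) = 1/7593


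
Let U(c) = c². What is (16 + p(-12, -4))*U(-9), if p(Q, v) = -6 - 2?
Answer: 648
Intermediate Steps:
p(Q, v) = -8
(16 + p(-12, -4))*U(-9) = (16 - 8)*(-9)² = 8*81 = 648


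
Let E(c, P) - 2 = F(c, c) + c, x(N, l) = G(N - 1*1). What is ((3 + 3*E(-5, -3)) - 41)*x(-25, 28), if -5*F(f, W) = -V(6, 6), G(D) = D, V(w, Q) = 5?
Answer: 1144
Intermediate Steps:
F(f, W) = 1 (F(f, W) = -(-1)*5/5 = -⅕*(-5) = 1)
x(N, l) = -1 + N (x(N, l) = N - 1*1 = N - 1 = -1 + N)
E(c, P) = 3 + c (E(c, P) = 2 + (1 + c) = 3 + c)
((3 + 3*E(-5, -3)) - 41)*x(-25, 28) = ((3 + 3*(3 - 5)) - 41)*(-1 - 25) = ((3 + 3*(-2)) - 41)*(-26) = ((3 - 6) - 41)*(-26) = (-3 - 41)*(-26) = -44*(-26) = 1144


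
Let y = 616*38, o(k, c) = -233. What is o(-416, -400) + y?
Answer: 23175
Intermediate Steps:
y = 23408
o(-416, -400) + y = -233 + 23408 = 23175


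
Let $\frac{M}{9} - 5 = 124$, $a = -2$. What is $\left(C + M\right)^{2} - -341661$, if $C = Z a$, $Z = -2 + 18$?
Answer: $1616302$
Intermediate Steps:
$Z = 16$
$C = -32$ ($C = 16 \left(-2\right) = -32$)
$M = 1161$ ($M = 45 + 9 \cdot 124 = 45 + 1116 = 1161$)
$\left(C + M\right)^{2} - -341661 = \left(-32 + 1161\right)^{2} - -341661 = 1129^{2} + 341661 = 1274641 + 341661 = 1616302$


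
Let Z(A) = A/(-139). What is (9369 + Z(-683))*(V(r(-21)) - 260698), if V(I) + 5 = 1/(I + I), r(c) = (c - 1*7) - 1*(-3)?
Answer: -8492231419537/3475 ≈ -2.4438e+9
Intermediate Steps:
Z(A) = -A/139 (Z(A) = A*(-1/139) = -A/139)
r(c) = -4 + c (r(c) = (c - 7) + 3 = (-7 + c) + 3 = -4 + c)
V(I) = -5 + 1/(2*I) (V(I) = -5 + 1/(I + I) = -5 + 1/(2*I))
(9369 + Z(-683))*(V(r(-21)) - 260698) = (9369 - 1/139*(-683))*((-5 + 1/(2*(-4 - 21))) - 260698) = (9369 + 683/139)*((-5 + (½)/(-25)) - 260698) = 1302974*((-5 + (½)*(-1/25)) - 260698)/139 = 1302974*((-5 - 1/50) - 260698)/139 = 1302974*(-251/50 - 260698)/139 = (1302974/139)*(-13035151/50) = -8492231419537/3475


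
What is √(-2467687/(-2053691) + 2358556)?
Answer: √9947561053413036153/2053691 ≈ 1535.8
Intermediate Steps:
√(-2467687/(-2053691) + 2358556) = √(-2467687*(-1/2053691) + 2358556) = √(2467687/2053691 + 2358556) = √(4843747697883/2053691) = √9947561053413036153/2053691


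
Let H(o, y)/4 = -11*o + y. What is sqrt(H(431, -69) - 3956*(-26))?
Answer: 4*sqrt(5226) ≈ 289.16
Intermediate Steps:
H(o, y) = -44*o + 4*y (H(o, y) = 4*(-11*o + y) = 4*(y - 11*o) = -44*o + 4*y)
sqrt(H(431, -69) - 3956*(-26)) = sqrt((-44*431 + 4*(-69)) - 3956*(-26)) = sqrt((-18964 - 276) + 102856) = sqrt(-19240 + 102856) = sqrt(83616) = 4*sqrt(5226)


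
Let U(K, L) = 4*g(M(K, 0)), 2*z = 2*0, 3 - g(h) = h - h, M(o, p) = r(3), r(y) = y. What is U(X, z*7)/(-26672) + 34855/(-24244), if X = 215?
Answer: -14530367/10103687 ≈ -1.4381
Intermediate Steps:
M(o, p) = 3
g(h) = 3 (g(h) = 3 - (h - h) = 3 - 1*0 = 3 + 0 = 3)
z = 0 (z = (2*0)/2 = (1/2)*0 = 0)
U(K, L) = 12 (U(K, L) = 4*3 = 12)
U(X, z*7)/(-26672) + 34855/(-24244) = 12/(-26672) + 34855/(-24244) = 12*(-1/26672) + 34855*(-1/24244) = -3/6668 - 34855/24244 = -14530367/10103687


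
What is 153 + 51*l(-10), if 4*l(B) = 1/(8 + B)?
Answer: 1173/8 ≈ 146.63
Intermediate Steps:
l(B) = 1/(4*(8 + B))
153 + 51*l(-10) = 153 + 51*(1/(4*(8 - 10))) = 153 + 51*((¼)/(-2)) = 153 + 51*((¼)*(-½)) = 153 + 51*(-⅛) = 153 - 51/8 = 1173/8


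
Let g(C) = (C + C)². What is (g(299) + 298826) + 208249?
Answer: 864679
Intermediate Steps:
g(C) = 4*C² (g(C) = (2*C)² = 4*C²)
(g(299) + 298826) + 208249 = (4*299² + 298826) + 208249 = (4*89401 + 298826) + 208249 = (357604 + 298826) + 208249 = 656430 + 208249 = 864679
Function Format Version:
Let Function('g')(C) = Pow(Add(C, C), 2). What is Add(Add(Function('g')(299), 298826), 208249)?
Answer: 864679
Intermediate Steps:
Function('g')(C) = Mul(4, Pow(C, 2)) (Function('g')(C) = Pow(Mul(2, C), 2) = Mul(4, Pow(C, 2)))
Add(Add(Function('g')(299), 298826), 208249) = Add(Add(Mul(4, Pow(299, 2)), 298826), 208249) = Add(Add(Mul(4, 89401), 298826), 208249) = Add(Add(357604, 298826), 208249) = Add(656430, 208249) = 864679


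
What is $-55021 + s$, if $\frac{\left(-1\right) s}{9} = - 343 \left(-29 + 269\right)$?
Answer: $685859$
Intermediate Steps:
$s = 740880$ ($s = - 9 \left(- 343 \left(-29 + 269\right)\right) = - 9 \left(\left(-343\right) 240\right) = \left(-9\right) \left(-82320\right) = 740880$)
$-55021 + s = -55021 + 740880 = 685859$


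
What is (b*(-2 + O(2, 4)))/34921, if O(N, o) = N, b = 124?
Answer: 0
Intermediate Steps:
(b*(-2 + O(2, 4)))/34921 = (124*(-2 + 2))/34921 = (124*0)*(1/34921) = 0*(1/34921) = 0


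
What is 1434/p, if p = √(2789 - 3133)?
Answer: -717*I*√86/86 ≈ -77.316*I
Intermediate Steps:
p = 2*I*√86 (p = √(-344) = 2*I*√86 ≈ 18.547*I)
1434/p = 1434/((2*I*√86)) = 1434*(-I*√86/172) = -717*I*√86/86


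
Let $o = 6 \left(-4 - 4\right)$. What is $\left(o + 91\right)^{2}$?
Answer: $1849$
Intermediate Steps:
$o = -48$ ($o = 6 \left(-4 - 4\right) = 6 \left(-8\right) = -48$)
$\left(o + 91\right)^{2} = \left(-48 + 91\right)^{2} = 43^{2} = 1849$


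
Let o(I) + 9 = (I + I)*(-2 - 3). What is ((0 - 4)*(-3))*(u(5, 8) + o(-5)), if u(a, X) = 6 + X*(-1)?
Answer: 468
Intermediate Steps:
u(a, X) = 6 - X
o(I) = -9 - 10*I (o(I) = -9 + (I + I)*(-2 - 3) = -9 + (2*I)*(-5) = -9 - 10*I)
((0 - 4)*(-3))*(u(5, 8) + o(-5)) = ((0 - 4)*(-3))*((6 - 1*8) + (-9 - 10*(-5))) = (-4*(-3))*((6 - 8) + (-9 + 50)) = 12*(-2 + 41) = 12*39 = 468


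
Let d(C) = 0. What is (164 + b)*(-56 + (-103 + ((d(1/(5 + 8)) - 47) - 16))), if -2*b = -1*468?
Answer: -88356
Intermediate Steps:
b = 234 (b = -(-1)*468/2 = -½*(-468) = 234)
(164 + b)*(-56 + (-103 + ((d(1/(5 + 8)) - 47) - 16))) = (164 + 234)*(-56 + (-103 + ((0 - 47) - 16))) = 398*(-56 + (-103 + (-47 - 16))) = 398*(-56 + (-103 - 63)) = 398*(-56 - 166) = 398*(-222) = -88356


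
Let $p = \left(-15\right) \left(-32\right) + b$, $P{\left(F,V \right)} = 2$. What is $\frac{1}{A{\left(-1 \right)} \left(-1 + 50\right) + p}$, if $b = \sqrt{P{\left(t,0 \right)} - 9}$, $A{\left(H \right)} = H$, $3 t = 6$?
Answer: $\frac{431}{185768} - \frac{i \sqrt{7}}{185768} \approx 0.0023201 - 1.4242 \cdot 10^{-5} i$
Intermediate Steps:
$t = 2$ ($t = \frac{1}{3} \cdot 6 = 2$)
$b = i \sqrt{7}$ ($b = \sqrt{2 - 9} = \sqrt{-7} = i \sqrt{7} \approx 2.6458 i$)
$p = 480 + i \sqrt{7}$ ($p = \left(-15\right) \left(-32\right) + i \sqrt{7} = 480 + i \sqrt{7} \approx 480.0 + 2.6458 i$)
$\frac{1}{A{\left(-1 \right)} \left(-1 + 50\right) + p} = \frac{1}{- (-1 + 50) + \left(480 + i \sqrt{7}\right)} = \frac{1}{\left(-1\right) 49 + \left(480 + i \sqrt{7}\right)} = \frac{1}{-49 + \left(480 + i \sqrt{7}\right)} = \frac{1}{431 + i \sqrt{7}}$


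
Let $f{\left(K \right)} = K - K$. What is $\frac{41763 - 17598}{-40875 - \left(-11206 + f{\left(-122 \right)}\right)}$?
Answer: $- \frac{24165}{29669} \approx -0.81449$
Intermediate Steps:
$f{\left(K \right)} = 0$
$\frac{41763 - 17598}{-40875 - \left(-11206 + f{\left(-122 \right)}\right)} = \frac{41763 - 17598}{-40875 + \left(11206 - 0\right)} = \frac{24165}{-40875 + \left(11206 + 0\right)} = \frac{24165}{-40875 + 11206} = \frac{24165}{-29669} = 24165 \left(- \frac{1}{29669}\right) = - \frac{24165}{29669}$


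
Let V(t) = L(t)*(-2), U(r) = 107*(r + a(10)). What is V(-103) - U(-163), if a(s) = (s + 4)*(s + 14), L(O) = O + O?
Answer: -18099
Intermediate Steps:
L(O) = 2*O
a(s) = (4 + s)*(14 + s)
U(r) = 35952 + 107*r (U(r) = 107*(r + (56 + 10**2 + 18*10)) = 107*(r + (56 + 100 + 180)) = 107*(r + 336) = 107*(336 + r) = 35952 + 107*r)
V(t) = -4*t (V(t) = (2*t)*(-2) = -4*t)
V(-103) - U(-163) = -4*(-103) - (35952 + 107*(-163)) = 412 - (35952 - 17441) = 412 - 1*18511 = 412 - 18511 = -18099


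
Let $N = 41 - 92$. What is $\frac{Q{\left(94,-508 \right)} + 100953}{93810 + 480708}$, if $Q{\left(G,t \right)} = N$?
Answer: $\frac{16817}{95753} \approx 0.17563$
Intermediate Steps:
$N = -51$ ($N = 41 - 92 = -51$)
$Q{\left(G,t \right)} = -51$
$\frac{Q{\left(94,-508 \right)} + 100953}{93810 + 480708} = \frac{-51 + 100953}{93810 + 480708} = \frac{100902}{574518} = 100902 \cdot \frac{1}{574518} = \frac{16817}{95753}$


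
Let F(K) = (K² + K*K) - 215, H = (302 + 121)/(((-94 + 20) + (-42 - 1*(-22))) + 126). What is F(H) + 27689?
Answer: 14245617/512 ≈ 27823.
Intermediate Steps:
H = 423/32 (H = 423/((-74 + (-42 + 22)) + 126) = 423/((-74 - 20) + 126) = 423/(-94 + 126) = 423/32 ≈ 13.219)
F(K) = -215 + 2*K² (F(K) = (K² + K²) - 215 = 2*K² - 215 = -215 + 2*K²)
F(H) + 27689 = (-215 + 2*(423/32)²) + 27689 = (-215 + 2*(178929/1024)) + 27689 = (-215 + 178929/512) + 27689 = 68849/512 + 27689 = 14245617/512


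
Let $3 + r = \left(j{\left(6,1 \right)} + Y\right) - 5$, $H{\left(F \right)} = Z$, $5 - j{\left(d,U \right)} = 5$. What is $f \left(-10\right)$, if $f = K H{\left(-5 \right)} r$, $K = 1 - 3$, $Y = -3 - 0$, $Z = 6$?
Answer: $-1320$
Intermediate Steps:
$j{\left(d,U \right)} = 0$ ($j{\left(d,U \right)} = 5 - 5 = 0$)
$Y = -3$ ($Y = -3 + 0 = -3$)
$H{\left(F \right)} = 6$
$r = -11$ ($r = -3 + \left(\left(0 - 3\right) - 5\right) = -3 - 8 = -11$)
$K = -2$ ($K = 1 - 3 = -2$)
$f = 132$ ($f = \left(-2\right) 6 \left(-11\right) = \left(-12\right) \left(-11\right) = 132$)
$f \left(-10\right) = 132 \left(-10\right) = -1320$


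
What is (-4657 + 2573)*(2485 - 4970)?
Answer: 5178740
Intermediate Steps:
(-4657 + 2573)*(2485 - 4970) = -2084*(-2485) = 5178740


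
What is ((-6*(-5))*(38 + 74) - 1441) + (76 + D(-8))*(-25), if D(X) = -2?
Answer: 69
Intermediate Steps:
((-6*(-5))*(38 + 74) - 1441) + (76 + D(-8))*(-25) = ((-6*(-5))*(38 + 74) - 1441) + (76 - 2)*(-25) = (30*112 - 1441) + 74*(-25) = (3360 - 1441) - 1850 = 1919 - 1850 = 69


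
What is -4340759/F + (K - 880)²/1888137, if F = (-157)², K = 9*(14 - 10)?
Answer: -8178389305919/46540688913 ≈ -175.73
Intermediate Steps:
K = 36 (K = 9*4 = 36)
F = 24649
-4340759/F + (K - 880)²/1888137 = -4340759/24649 + (36 - 880)²/1888137 = -4340759*1/24649 + (-844)²*(1/1888137) = -4340759/24649 + 712336*(1/1888137) = -4340759/24649 + 712336/1888137 = -8178389305919/46540688913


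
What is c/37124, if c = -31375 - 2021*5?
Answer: -10370/9281 ≈ -1.1173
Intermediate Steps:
c = -41480 (c = -31375 - 1*10105 = -31375 - 10105 = -41480)
c/37124 = -41480/37124 = -41480*1/37124 = -10370/9281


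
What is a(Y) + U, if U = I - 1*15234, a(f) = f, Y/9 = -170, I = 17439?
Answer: 675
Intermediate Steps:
Y = -1530 (Y = 9*(-170) = -1530)
U = 2205 (U = 17439 - 1*15234 = 17439 - 15234 = 2205)
a(Y) + U = -1530 + 2205 = 675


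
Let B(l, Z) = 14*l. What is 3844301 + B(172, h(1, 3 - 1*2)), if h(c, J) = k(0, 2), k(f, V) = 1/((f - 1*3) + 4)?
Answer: 3846709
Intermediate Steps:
k(f, V) = 1/(1 + f) (k(f, V) = 1/((f - 3) + 4) = 1/((-3 + f) + 4) = 1/(1 + f))
h(c, J) = 1 (h(c, J) = 1/(1 + 0) = 1/1 = 1)
3844301 + B(172, h(1, 3 - 1*2)) = 3844301 + 14*172 = 3844301 + 2408 = 3846709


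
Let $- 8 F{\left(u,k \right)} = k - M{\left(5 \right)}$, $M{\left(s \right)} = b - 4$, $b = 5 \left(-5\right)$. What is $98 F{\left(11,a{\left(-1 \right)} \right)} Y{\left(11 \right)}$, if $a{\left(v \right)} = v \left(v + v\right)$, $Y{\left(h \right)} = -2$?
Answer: $\frac{1519}{2} \approx 759.5$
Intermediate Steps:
$b = -25$
$a{\left(v \right)} = 2 v^{2}$ ($a{\left(v \right)} = v 2 v = 2 v^{2}$)
$M{\left(s \right)} = -29$ ($M{\left(s \right)} = -25 - 4 = -29$)
$F{\left(u,k \right)} = - \frac{29}{8} - \frac{k}{8}$ ($F{\left(u,k \right)} = - \frac{k - -29}{8} = - \frac{k + 29}{8} = - \frac{29 + k}{8} = - \frac{29}{8} - \frac{k}{8}$)
$98 F{\left(11,a{\left(-1 \right)} \right)} Y{\left(11 \right)} = 98 \left(- \frac{29}{8} - \frac{2 \left(-1\right)^{2}}{8}\right) \left(-2\right) = 98 \left(- \frac{29}{8} - \frac{2 \cdot 1}{8}\right) \left(-2\right) = 98 \left(- \frac{29}{8} - \frac{1}{4}\right) \left(-2\right) = 98 \left(- \frac{31}{8}\right) \left(-2\right) = \left(- \frac{1519}{4}\right) \left(-2\right) = \frac{1519}{2}$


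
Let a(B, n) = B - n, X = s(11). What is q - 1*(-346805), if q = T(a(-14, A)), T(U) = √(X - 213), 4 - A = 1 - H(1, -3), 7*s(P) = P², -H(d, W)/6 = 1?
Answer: 346805 + I*√9590/7 ≈ 3.4681e+5 + 13.99*I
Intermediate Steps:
H(d, W) = -6 (H(d, W) = -6*1 = -6)
s(P) = P²/7
X = 121/7 (X = (⅐)*11² = (⅐)*121 = 121/7 ≈ 17.286)
A = -3 (A = 4 - (1 - 1*(-6)) = 4 - (1 + 6) = 4 - 1*7 = 4 - 7 = -3)
T(U) = I*√9590/7 (T(U) = √(121/7 - 213) = √(-1370/7) = I*√9590/7)
q = I*√9590/7 ≈ 13.99*I
q - 1*(-346805) = I*√9590/7 - 1*(-346805) = I*√9590/7 + 346805 = 346805 + I*√9590/7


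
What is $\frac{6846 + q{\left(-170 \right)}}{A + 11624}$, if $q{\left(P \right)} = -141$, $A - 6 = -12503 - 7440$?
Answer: $- \frac{2235}{2771} \approx -0.80657$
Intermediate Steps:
$A = -19937$ ($A = 6 - 19943 = -19937$)
$\frac{6846 + q{\left(-170 \right)}}{A + 11624} = \frac{6846 - 141}{-19937 + 11624} = \frac{6705}{-8313} = 6705 \left(- \frac{1}{8313}\right) = - \frac{2235}{2771}$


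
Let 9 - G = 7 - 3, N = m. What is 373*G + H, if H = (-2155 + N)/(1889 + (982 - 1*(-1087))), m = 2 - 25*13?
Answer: 3689596/1979 ≈ 1864.4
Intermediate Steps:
m = -323 (m = 2 - 325 = -323)
N = -323
G = 5 (G = 9 - (7 - 3) = 9 - 1*4 = 9 - 4 = 5)
H = -1239/1979 (H = (-2155 - 323)/(1889 + (982 - 1*(-1087))) = -2478/(1889 + (982 + 1087)) = -2478/(1889 + 2069) = -2478/3958 = -2478*1/3958 = -1239/1979 ≈ -0.62607)
373*G + H = 373*5 - 1239/1979 = 1865 - 1239/1979 = 3689596/1979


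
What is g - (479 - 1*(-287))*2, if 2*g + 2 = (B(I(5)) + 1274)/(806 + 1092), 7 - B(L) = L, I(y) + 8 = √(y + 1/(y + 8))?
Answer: -5817979/3796 - √858/49348 ≈ -1532.7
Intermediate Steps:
I(y) = -8 + √(y + 1/(8 + y)) (I(y) = -8 + √(y + 1/(y + 8)) = -8 + √(y + 1/(8 + y)))
B(L) = 7 - L
g = -2507/3796 - √858/49348 (g = -1 + (((7 - (-8 + √((1 + 5*(8 + 5))/(8 + 5)))) + 1274)/(806 + 1092))/2 = -1 + (((7 - (-8 + √((1 + 5*13)/13))) + 1274)/1898)/2 = -1 + (((7 - (-8 + √((1 + 65)/13))) + 1274)*(1/1898))/2 = -1 + (((7 - (-8 + √((1/13)*66))) + 1274)*(1/1898))/2 = -1 + (((7 - (-8 + √(66/13))) + 1274)*(1/1898))/2 = -1 + (((7 - (-8 + √858/13)) + 1274)*(1/1898))/2 = -1 + (((7 + (8 - √858/13)) + 1274)*(1/1898))/2 = -1 + (((15 - √858/13) + 1274)*(1/1898))/2 = -1 + ((1289 - √858/13)*(1/1898))/2 = -1 + (1289/1898 - √858/24674)/2 = -1 + (1289/3796 - √858/49348) = -2507/3796 - √858/49348 ≈ -0.66103)
g - (479 - 1*(-287))*2 = (-2507/3796 - √858/49348) - (479 - 1*(-287))*2 = (-2507/3796 - √858/49348) - (479 + 287)*2 = (-2507/3796 - √858/49348) - 766*2 = (-2507/3796 - √858/49348) - 1*1532 = (-2507/3796 - √858/49348) - 1532 = -5817979/3796 - √858/49348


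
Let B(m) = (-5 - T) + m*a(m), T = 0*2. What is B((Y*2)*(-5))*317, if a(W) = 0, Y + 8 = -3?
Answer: -1585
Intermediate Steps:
Y = -11 (Y = -8 - 3 = -11)
T = 0
B(m) = -5 (B(m) = (-5 - 1*0) + m*0 = (-5 + 0) + 0 = -5 + 0 = -5)
B((Y*2)*(-5))*317 = -5*317 = -1585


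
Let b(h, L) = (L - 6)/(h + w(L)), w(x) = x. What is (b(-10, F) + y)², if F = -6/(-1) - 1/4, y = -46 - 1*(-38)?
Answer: 18225/289 ≈ 63.062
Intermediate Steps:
y = -8 (y = -46 + 38 = -8)
F = 23/4 (F = -6*(-1) - 1*¼ = 6 - ¼ = 23/4 ≈ 5.7500)
b(h, L) = (-6 + L)/(L + h) (b(h, L) = (L - 6)/(h + L) = (-6 + L)/(L + h))
(b(-10, F) + y)² = ((-6 + 23/4)/(23/4 - 10) - 8)² = (-¼/(-17/4) - 8)² = (-4/17*(-¼) - 8)² = (1/17 - 8)² = (-135/17)² = 18225/289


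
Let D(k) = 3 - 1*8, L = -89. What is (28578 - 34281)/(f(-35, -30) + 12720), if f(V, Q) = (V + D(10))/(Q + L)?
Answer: -678657/1513720 ≈ -0.44834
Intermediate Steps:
D(k) = -5 (D(k) = 3 - 8 = -5)
f(V, Q) = (-5 + V)/(-89 + Q) (f(V, Q) = (V - 5)/(Q - 89) = (-5 + V)/(-89 + Q))
(28578 - 34281)/(f(-35, -30) + 12720) = (28578 - 34281)/((-5 - 35)/(-89 - 30) + 12720) = -5703/(-40/(-119) + 12720) = -5703/(-1/119*(-40) + 12720) = -5703/(40/119 + 12720) = -5703/1513720/119 = -5703*119/1513720 = -678657/1513720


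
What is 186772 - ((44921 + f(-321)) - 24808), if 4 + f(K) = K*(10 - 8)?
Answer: 167305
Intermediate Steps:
f(K) = -4 + 2*K (f(K) = -4 + K*(10 - 8) = -4 + K*2 = -4 + 2*K)
186772 - ((44921 + f(-321)) - 24808) = 186772 - ((44921 + (-4 + 2*(-321))) - 24808) = 186772 - ((44921 + (-4 - 642)) - 24808) = 186772 - ((44921 - 646) - 24808) = 186772 - (44275 - 24808) = 186772 - 1*19467 = 186772 - 19467 = 167305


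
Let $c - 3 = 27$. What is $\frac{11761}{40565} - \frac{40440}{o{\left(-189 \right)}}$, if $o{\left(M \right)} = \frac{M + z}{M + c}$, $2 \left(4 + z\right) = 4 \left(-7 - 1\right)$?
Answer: $- \frac{13727835229}{446215} \approx -30765.0$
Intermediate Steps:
$z = -20$ ($z = -4 + \frac{4 \left(-7 - 1\right)}{2} = -4 + \frac{4 \left(-8\right)}{2} = -4 + \frac{1}{2} \left(-32\right) = -4 - 16 = -20$)
$c = 30$ ($c = 3 + 27 = 30$)
$o{\left(M \right)} = \frac{-20 + M}{30 + M}$ ($o{\left(M \right)} = \frac{M - 20}{M + 30} = \frac{-20 + M}{30 + M}$)
$\frac{11761}{40565} - \frac{40440}{o{\left(-189 \right)}} = \frac{11761}{40565} - \frac{40440}{\frac{1}{30 - 189} \left(-20 - 189\right)} = 11761 \cdot \frac{1}{40565} - \frac{40440}{\frac{1}{-159} \left(-209\right)} = \frac{619}{2135} - \frac{40440}{\left(- \frac{1}{159}\right) \left(-209\right)} = \frac{619}{2135} - \frac{40440}{\frac{209}{159}} = \frac{619}{2135} - \frac{6429960}{209} = - \frac{13727835229}{446215}$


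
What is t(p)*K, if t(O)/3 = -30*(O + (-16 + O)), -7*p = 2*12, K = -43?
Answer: -619200/7 ≈ -88457.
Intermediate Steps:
p = -24/7 (p = -2*12/7 = -⅐*24 = -24/7 ≈ -3.4286)
t(O) = 1440 - 180*O (t(O) = 3*(-30*(O + (-16 + O))) = 3*(-30*(-16 + 2*O)) = 3*(480 - 60*O) = 1440 - 180*O)
t(p)*K = (1440 - 180*(-24/7))*(-43) = (1440 + 4320/7)*(-43) = (14400/7)*(-43) = -619200/7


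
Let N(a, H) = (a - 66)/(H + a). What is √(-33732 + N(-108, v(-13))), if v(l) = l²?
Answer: I*√125527386/61 ≈ 183.67*I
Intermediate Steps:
N(a, H) = (-66 + a)/(H + a)
√(-33732 + N(-108, v(-13))) = √(-33732 + (-66 - 108)/((-13)² - 108)) = √(-33732 - 174/(169 - 108)) = √(-33732 - 174/61) = √(-2057826/61) = I*√125527386/61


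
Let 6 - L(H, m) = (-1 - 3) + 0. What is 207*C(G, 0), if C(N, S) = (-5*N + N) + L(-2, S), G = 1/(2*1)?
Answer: 1656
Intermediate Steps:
G = 1/2 (G = (1/2)*1 = 1/2 ≈ 0.50000)
L(H, m) = 10 (L(H, m) = 6 - ((-1 - 3) + 0) = 6 - (-4 + 0) = 6 - 1*(-4) = 6 + 4 = 10)
C(N, S) = 10 - 4*N (C(N, S) = (-5*N + N) + 10 = -4*N + 10 = 10 - 4*N)
207*C(G, 0) = 207*(10 - 4*1/2) = 207*(10 - 2) = 207*8 = 1656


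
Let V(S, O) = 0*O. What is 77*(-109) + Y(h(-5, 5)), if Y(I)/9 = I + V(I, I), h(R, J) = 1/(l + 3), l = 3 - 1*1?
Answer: -41956/5 ≈ -8391.2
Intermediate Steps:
l = 2 (l = 3 - 1 = 2)
V(S, O) = 0
h(R, J) = ⅕ (h(R, J) = 1/(2 + 3) = 1/5 = ⅕)
Y(I) = 9*I (Y(I) = 9*(I + 0) = 9*I)
77*(-109) + Y(h(-5, 5)) = 77*(-109) + 9*(⅕) = -8393 + 9/5 = -41956/5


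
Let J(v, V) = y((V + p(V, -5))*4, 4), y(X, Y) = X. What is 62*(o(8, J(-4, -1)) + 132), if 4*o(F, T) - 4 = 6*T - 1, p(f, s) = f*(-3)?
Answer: 17949/2 ≈ 8974.5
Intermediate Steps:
p(f, s) = -3*f
J(v, V) = -8*V (J(v, V) = (V - 3*V)*4 = -2*V*4 = -8*V)
o(F, T) = ¾ + 3*T/2 (o(F, T) = 1 + (6*T - 1)/4 = 1 + (-1 + 6*T)/4 = 1 + (-¼ + 3*T/2) = ¾ + 3*T/2)
62*(o(8, J(-4, -1)) + 132) = 62*((¾ + 3*(-8*(-1))/2) + 132) = 62*((¾ + (3/2)*8) + 132) = 62*((¾ + 12) + 132) = 62*(51/4 + 132) = 62*(579/4) = 17949/2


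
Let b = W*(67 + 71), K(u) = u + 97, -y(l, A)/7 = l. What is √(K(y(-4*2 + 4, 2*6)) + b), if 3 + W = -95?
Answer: I*√13399 ≈ 115.75*I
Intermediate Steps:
y(l, A) = -7*l
W = -98 (W = -3 - 95 = -98)
K(u) = 97 + u
b = -13524 (b = -98*(67 + 71) = -98*138 = -13524)
√(K(y(-4*2 + 4, 2*6)) + b) = √((97 - 7*(-4*2 + 4)) - 13524) = √((97 - 7*(-8 + 4)) - 13524) = √((97 - 7*(-4)) - 13524) = √((97 + 28) - 13524) = √(125 - 13524) = √(-13399) = I*√13399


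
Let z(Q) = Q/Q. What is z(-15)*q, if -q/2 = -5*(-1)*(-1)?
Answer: 10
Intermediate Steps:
z(Q) = 1
q = 10 (q = -2*(-5*(-1))*(-1) = -10*(-1) = -2*(-5) = 10)
z(-15)*q = 1*10 = 10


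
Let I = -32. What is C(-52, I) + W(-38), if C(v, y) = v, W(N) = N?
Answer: -90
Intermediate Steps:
C(-52, I) + W(-38) = -52 - 38 = -90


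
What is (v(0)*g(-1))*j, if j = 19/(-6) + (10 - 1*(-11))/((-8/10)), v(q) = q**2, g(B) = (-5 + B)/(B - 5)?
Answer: 0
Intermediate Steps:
g(B) = 1 (g(B) = (-5 + B)/(-5 + B) = 1)
j = -353/12 (j = 19*(-1/6) + (10 + 11)/((-8*1/10)) = -19/6 + 21/(-4/5) = -19/6 + 21*(-5/4) = -19/6 - 105/4 = -353/12 ≈ -29.417)
(v(0)*g(-1))*j = (0**2*1)*(-353/12) = (0*1)*(-353/12) = 0*(-353/12) = 0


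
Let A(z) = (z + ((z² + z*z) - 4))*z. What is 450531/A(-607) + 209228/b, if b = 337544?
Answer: 7779783568399/12571438357558 ≈ 0.61885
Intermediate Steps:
A(z) = z*(-4 + z + 2*z²) (A(z) = (z + ((z² + z²) - 4))*z = (z + (2*z² - 4))*z = (z + (-4 + 2*z²))*z = (-4 + z + 2*z²)*z = z*(-4 + z + 2*z²))
450531/A(-607) + 209228/b = 450531/((-607*(-4 - 607 + 2*(-607)²))) + 209228/337544 = 450531/((-607*(-4 - 607 + 2*368449))) + 209228*(1/337544) = 450531/((-607*(-4 - 607 + 736898))) + 52307/84386 = 450531/((-607*736287)) + 52307/84386 = 450531/(-446926209) + 52307/84386 = 450531*(-1/446926209) + 52307/84386 = -150177/148975403 + 52307/84386 = 7779783568399/12571438357558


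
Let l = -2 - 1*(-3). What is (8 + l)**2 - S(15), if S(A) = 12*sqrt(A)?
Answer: 81 - 12*sqrt(15) ≈ 34.524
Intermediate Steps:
l = 1 (l = -2 + 3 = 1)
(8 + l)**2 - S(15) = (8 + 1)**2 - 12*sqrt(15) = 9**2 - 12*sqrt(15) = 81 - 12*sqrt(15)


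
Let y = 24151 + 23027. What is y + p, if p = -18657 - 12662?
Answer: 15859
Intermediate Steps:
p = -31319
y = 47178
y + p = 47178 - 31319 = 15859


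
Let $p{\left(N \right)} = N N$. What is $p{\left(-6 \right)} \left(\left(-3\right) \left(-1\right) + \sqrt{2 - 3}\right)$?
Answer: $108 + 36 i \approx 108.0 + 36.0 i$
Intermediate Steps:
$p{\left(N \right)} = N^{2}$
$p{\left(-6 \right)} \left(\left(-3\right) \left(-1\right) + \sqrt{2 - 3}\right) = \left(-6\right)^{2} \left(\left(-3\right) \left(-1\right) + \sqrt{2 - 3}\right) = 36 \left(3 + \sqrt{-1}\right) = 36 \left(3 + i\right) = 108 + 36 i$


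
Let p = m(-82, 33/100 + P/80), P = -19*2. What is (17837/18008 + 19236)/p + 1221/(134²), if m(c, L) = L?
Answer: -155507734846841/1172149724 ≈ -1.3267e+5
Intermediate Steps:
P = -38
p = -29/200 (p = 33/100 - 38/80 = 33*(1/100) - 38*1/80 = 33/100 - 19/40 = -29/200 ≈ -0.14500)
(17837/18008 + 19236)/p + 1221/(134²) = (17837/18008 + 19236)/(-29/200) + 1221/(134²) = (17837*(1/18008) + 19236)*(-200/29) + 1221/17956 = (17837/18008 + 19236)*(-200/29) + 1221*(1/17956) = (346419725/18008)*(-200/29) + 1221/17956 = -8660493125/65279 + 1221/17956 = -155507734846841/1172149724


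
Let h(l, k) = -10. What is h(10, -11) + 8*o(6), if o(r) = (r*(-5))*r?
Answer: -1450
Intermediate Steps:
o(r) = -5*r**2 (o(r) = (-5*r)*r = -5*r**2)
h(10, -11) + 8*o(6) = -10 + 8*(-5*6**2) = -10 + 8*(-5*36) = -10 + 8*(-180) = -10 - 1440 = -1450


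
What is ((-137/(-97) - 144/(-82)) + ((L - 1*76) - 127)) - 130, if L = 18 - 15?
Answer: -1299809/3977 ≈ -326.83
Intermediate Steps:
L = 3
((-137/(-97) - 144/(-82)) + ((L - 1*76) - 127)) - 130 = ((-137/(-97) - 144/(-82)) + ((3 - 1*76) - 127)) - 130 = ((-137*(-1/97) - 144*(-1/82)) + ((3 - 76) - 127)) - 130 = ((137/97 + 72/41) + (-73 - 127)) - 130 = (12601/3977 - 200) - 130 = -782799/3977 - 130 = -1299809/3977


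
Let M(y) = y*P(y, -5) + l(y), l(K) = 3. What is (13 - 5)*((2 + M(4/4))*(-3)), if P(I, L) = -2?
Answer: -72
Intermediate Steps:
M(y) = 3 - 2*y (M(y) = y*(-2) + 3 = -2*y + 3 = 3 - 2*y)
(13 - 5)*((2 + M(4/4))*(-3)) = (13 - 5)*((2 + (3 - 8/4))*(-3)) = 8*((2 + (3 - 8/4))*(-3)) = 8*((2 + (3 - 2*1))*(-3)) = 8*((2 + (3 - 2))*(-3)) = 8*((2 + 1)*(-3)) = 8*(3*(-3)) = 8*(-9) = -72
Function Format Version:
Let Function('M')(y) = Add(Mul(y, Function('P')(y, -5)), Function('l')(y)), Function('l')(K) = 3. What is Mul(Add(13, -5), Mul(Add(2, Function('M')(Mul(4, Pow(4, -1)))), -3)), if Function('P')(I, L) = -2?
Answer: -72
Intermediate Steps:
Function('M')(y) = Add(3, Mul(-2, y)) (Function('M')(y) = Add(Mul(y, -2), 3) = Add(Mul(-2, y), 3) = Add(3, Mul(-2, y)))
Mul(Add(13, -5), Mul(Add(2, Function('M')(Mul(4, Pow(4, -1)))), -3)) = Mul(Add(13, -5), Mul(Add(2, Add(3, Mul(-2, Mul(4, Pow(4, -1))))), -3)) = Mul(8, Mul(Add(2, Add(3, Mul(-2, Mul(4, Rational(1, 4))))), -3)) = Mul(8, Mul(Add(2, Add(3, Mul(-2, 1))), -3)) = Mul(8, Mul(Add(2, Add(3, -2)), -3)) = Mul(8, Mul(Add(2, 1), -3)) = Mul(8, Mul(3, -3)) = Mul(8, -9) = -72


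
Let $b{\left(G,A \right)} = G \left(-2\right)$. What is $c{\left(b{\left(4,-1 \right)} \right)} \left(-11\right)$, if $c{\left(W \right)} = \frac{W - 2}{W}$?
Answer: $- \frac{55}{4} \approx -13.75$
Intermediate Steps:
$b{\left(G,A \right)} = - 2 G$
$c{\left(W \right)} = \frac{-2 + W}{W}$
$c{\left(b{\left(4,-1 \right)} \right)} \left(-11\right) = \frac{-2 - 8}{\left(-2\right) 4} \left(-11\right) = \frac{-2 - 8}{-8} \left(-11\right) = \left(- \frac{1}{8}\right) \left(-10\right) \left(-11\right) = \frac{5}{4} \left(-11\right) = - \frac{55}{4}$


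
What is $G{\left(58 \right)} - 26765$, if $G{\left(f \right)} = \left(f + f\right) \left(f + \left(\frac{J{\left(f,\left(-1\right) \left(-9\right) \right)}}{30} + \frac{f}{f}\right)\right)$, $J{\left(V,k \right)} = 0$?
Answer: $-19921$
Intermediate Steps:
$G{\left(f \right)} = 2 f \left(1 + f\right)$ ($G{\left(f \right)} = \left(f + f\right) \left(f + \left(\frac{0}{30} + \frac{f}{f}\right)\right) = 2 f \left(f + \left(0 \cdot \frac{1}{30} + 1\right)\right) = 2 f \left(f + \left(0 + 1\right)\right) = 2 f \left(f + 1\right) = 2 f \left(1 + f\right)$)
$G{\left(58 \right)} - 26765 = 2 \cdot 58 \left(1 + 58\right) - 26765 = 2 \cdot 58 \cdot 59 - 26765 = 6844 - 26765 = -19921$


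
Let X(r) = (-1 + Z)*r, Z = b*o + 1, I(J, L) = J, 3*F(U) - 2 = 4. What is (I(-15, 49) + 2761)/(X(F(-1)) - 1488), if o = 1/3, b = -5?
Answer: -4119/2237 ≈ -1.8413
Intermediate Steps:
F(U) = 2 (F(U) = ⅔ + (⅓)*4 = ⅔ + 4/3 = 2)
o = ⅓ ≈ 0.33333
Z = -⅔ (Z = -5*⅓ + 1 = -5/3 + 1 = -⅔ ≈ -0.66667)
X(r) = -5*r/3 (X(r) = (-1 - ⅔)*r = -5*r/3)
(I(-15, 49) + 2761)/(X(F(-1)) - 1488) = (-15 + 2761)/(-5/3*2 - 1488) = 2746/(-10/3 - 1488) = 2746/(-4474/3) = 2746*(-3/4474) = -4119/2237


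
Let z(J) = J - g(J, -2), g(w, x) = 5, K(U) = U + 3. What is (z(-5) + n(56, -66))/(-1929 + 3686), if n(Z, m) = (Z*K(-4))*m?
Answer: 3686/1757 ≈ 2.0979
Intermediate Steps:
K(U) = 3 + U
z(J) = -5 + J (z(J) = J - 1*5 = J - 5 = -5 + J)
n(Z, m) = -Z*m (n(Z, m) = (Z*(3 - 4))*m = (Z*(-1))*m = (-Z)*m = -Z*m)
(z(-5) + n(56, -66))/(-1929 + 3686) = ((-5 - 5) - 1*56*(-66))/(-1929 + 3686) = (-10 + 3696)/1757 = 3686*(1/1757) = 3686/1757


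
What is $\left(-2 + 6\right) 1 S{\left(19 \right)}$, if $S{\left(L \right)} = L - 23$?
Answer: $-16$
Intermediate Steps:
$S{\left(L \right)} = -23 + L$ ($S{\left(L \right)} = L - 23 = -23 + L$)
$\left(-2 + 6\right) 1 S{\left(19 \right)} = \left(-2 + 6\right) 1 \left(-23 + 19\right) = 4 \cdot 1 \left(-4\right) = 4 \left(-4\right) = -16$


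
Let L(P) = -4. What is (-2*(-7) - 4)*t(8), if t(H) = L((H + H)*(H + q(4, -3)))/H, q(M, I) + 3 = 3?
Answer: -5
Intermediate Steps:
q(M, I) = 0 (q(M, I) = -3 + 3 = 0)
t(H) = -4/H
(-2*(-7) - 4)*t(8) = (-2*(-7) - 4)*(-4/8) = (14 - 4)*(-4*1/8) = 10*(-1/2) = -5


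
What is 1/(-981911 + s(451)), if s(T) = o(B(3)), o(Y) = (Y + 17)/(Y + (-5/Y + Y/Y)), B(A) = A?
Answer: -7/6873317 ≈ -1.0184e-6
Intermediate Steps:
o(Y) = (17 + Y)/(1 + Y - 5/Y) (o(Y) = (17 + Y)/(Y + (-5/Y + 1)) = (17 + Y)/(Y + (1 - 5/Y)) = (17 + Y)/(1 + Y - 5/Y))
s(T) = 60/7 (s(T) = 3*(17 + 3)/(-5 + 3 + 3²) = 3*20/(-5 + 3 + 9) = 3*20/7 = 3*(⅐)*20 = 60/7)
1/(-981911 + s(451)) = 1/(-981911 + 60/7) = 1/(-6873317/7) = -7/6873317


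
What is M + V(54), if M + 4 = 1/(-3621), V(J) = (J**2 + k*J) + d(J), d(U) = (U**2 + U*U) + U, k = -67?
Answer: 18756779/3621 ≈ 5180.0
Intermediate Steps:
d(U) = U + 2*U**2 (d(U) = (U**2 + U**2) + U = 2*U**2 + U = U + 2*U**2)
V(J) = J**2 - 67*J + J*(1 + 2*J) (V(J) = (J**2 - 67*J) + J*(1 + 2*J) = J**2 - 67*J + J*(1 + 2*J))
M = -14485/3621 (M = -4 + 1/(-3621) = -4 - 1/3621 = -14485/3621 ≈ -4.0003)
M + V(54) = -14485/3621 + 3*54*(-22 + 54) = -14485/3621 + 3*54*32 = -14485/3621 + 5184 = 18756779/3621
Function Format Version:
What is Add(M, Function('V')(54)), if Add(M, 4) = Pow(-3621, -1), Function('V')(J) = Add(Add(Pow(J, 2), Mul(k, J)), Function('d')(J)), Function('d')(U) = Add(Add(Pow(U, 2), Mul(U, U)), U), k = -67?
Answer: Rational(18756779, 3621) ≈ 5180.0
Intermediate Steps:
Function('d')(U) = Add(U, Mul(2, Pow(U, 2))) (Function('d')(U) = Add(Add(Pow(U, 2), Pow(U, 2)), U) = Add(Mul(2, Pow(U, 2)), U) = Add(U, Mul(2, Pow(U, 2))))
Function('V')(J) = Add(Pow(J, 2), Mul(-67, J), Mul(J, Add(1, Mul(2, J)))) (Function('V')(J) = Add(Add(Pow(J, 2), Mul(-67, J)), Mul(J, Add(1, Mul(2, J)))) = Add(Pow(J, 2), Mul(-67, J), Mul(J, Add(1, Mul(2, J)))))
M = Rational(-14485, 3621) (M = Add(-4, Pow(-3621, -1)) = Add(-4, Rational(-1, 3621)) = Rational(-14485, 3621) ≈ -4.0003)
Add(M, Function('V')(54)) = Add(Rational(-14485, 3621), Mul(3, 54, Add(-22, 54))) = Add(Rational(-14485, 3621), Mul(3, 54, 32)) = Add(Rational(-14485, 3621), 5184) = Rational(18756779, 3621)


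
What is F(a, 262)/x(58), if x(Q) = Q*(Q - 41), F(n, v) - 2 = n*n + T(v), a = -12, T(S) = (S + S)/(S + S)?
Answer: 147/986 ≈ 0.14909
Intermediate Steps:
T(S) = 1 (T(S) = (2*S)/((2*S)) = (2*S)*(1/(2*S)) = 1)
F(n, v) = 3 + n² (F(n, v) = 2 + (n*n + 1) = 2 + (n² + 1) = 2 + (1 + n²) = 3 + n²)
x(Q) = Q*(-41 + Q)
F(a, 262)/x(58) = (3 + (-12)²)/((58*(-41 + 58))) = (3 + 144)/((58*17)) = 147/986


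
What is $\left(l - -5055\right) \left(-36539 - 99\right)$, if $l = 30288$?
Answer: $-1294896834$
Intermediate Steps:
$\left(l - -5055\right) \left(-36539 - 99\right) = \left(30288 - -5055\right) \left(-36539 - 99\right) = \left(30288 + 5055\right) \left(-36638\right) = 35343 \left(-36638\right) = -1294896834$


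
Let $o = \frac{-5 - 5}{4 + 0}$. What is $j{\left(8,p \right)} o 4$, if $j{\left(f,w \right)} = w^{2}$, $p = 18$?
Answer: $-3240$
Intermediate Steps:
$o = - \frac{5}{2}$ ($o = - \frac{10}{4} = \left(-10\right) \frac{1}{4} = - \frac{5}{2} \approx -2.5$)
$j{\left(8,p \right)} o 4 = 18^{2} \left(\left(- \frac{5}{2}\right) 4\right) = 324 \left(-10\right) = -3240$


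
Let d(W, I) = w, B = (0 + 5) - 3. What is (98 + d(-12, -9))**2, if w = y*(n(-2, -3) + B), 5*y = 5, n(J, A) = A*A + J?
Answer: 11449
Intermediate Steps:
n(J, A) = J + A**2 (n(J, A) = A**2 + J = J + A**2)
y = 1 (y = (1/5)*5 = 1)
B = 2 (B = 5 - 3 = 2)
w = 9 (w = 1*((-2 + (-3)**2) + 2) = 1*((-2 + 9) + 2) = 1*(7 + 2) = 1*9 = 9)
d(W, I) = 9
(98 + d(-12, -9))**2 = (98 + 9)**2 = 107**2 = 11449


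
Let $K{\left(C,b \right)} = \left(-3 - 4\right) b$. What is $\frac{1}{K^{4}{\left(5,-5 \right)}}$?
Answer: $\frac{1}{1500625} \approx 6.6639 \cdot 10^{-7}$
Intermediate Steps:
$K{\left(C,b \right)} = - 7 b$
$\frac{1}{K^{4}{\left(5,-5 \right)}} = \frac{1}{\left(\left(-7\right) \left(-5\right)\right)^{4}} = \frac{1}{35^{4}} = \frac{1}{1500625}$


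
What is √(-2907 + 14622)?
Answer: √11715 ≈ 108.24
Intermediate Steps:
√(-2907 + 14622) = √11715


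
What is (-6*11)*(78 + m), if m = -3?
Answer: -4950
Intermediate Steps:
(-6*11)*(78 + m) = (-6*11)*(78 - 3) = -66*75 = -4950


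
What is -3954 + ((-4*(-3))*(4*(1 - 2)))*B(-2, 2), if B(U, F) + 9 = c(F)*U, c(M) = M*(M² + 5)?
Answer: -1794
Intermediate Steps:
c(M) = M*(5 + M²)
B(U, F) = -9 + F*U*(5 + F²) (B(U, F) = -9 + (F*(5 + F²))*U = -9 + F*U*(5 + F²))
-3954 + ((-4*(-3))*(4*(1 - 2)))*B(-2, 2) = -3954 + ((-4*(-3))*(4*(1 - 2)))*(-9 + 2*(-2)*(5 + 2²)) = -3954 + (12*(4*(-1)))*(-9 + 2*(-2)*(5 + 4)) = -3954 + (12*(-4))*(-9 + 2*(-2)*9) = -3954 - 48*(-9 - 36) = -3954 - 48*(-45) = -3954 + 2160 = -1794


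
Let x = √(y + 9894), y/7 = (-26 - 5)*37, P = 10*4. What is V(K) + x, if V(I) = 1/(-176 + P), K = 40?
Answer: -1/136 + √1865 ≈ 43.178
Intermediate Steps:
P = 40
y = -8029 (y = 7*((-26 - 5)*37) = 7*(-31*37) = 7*(-1147) = -8029)
V(I) = -1/136 (V(I) = 1/(-176 + 40) = 1/(-136) = -1/136)
x = √1865 (x = √(-8029 + 9894) = √1865 ≈ 43.186)
V(K) + x = -1/136 + √1865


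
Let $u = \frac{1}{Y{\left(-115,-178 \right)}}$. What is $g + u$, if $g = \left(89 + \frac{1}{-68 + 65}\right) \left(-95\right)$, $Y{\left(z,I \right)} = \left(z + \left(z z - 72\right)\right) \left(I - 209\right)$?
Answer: $- \frac{42501663541}{5045706} \approx -8423.3$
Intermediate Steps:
$Y{\left(z,I \right)} = \left(-209 + I\right) \left(-72 + z + z^{2}\right)$ ($Y{\left(z,I \right)} = \left(z + \left(z^{2} - 72\right)\right) \left(-209 + I\right) = \left(z + \left(-72 + z^{2}\right)\right) \left(-209 + I\right) = \left(-72 + z + z^{2}\right) \left(-209 + I\right) = \left(-209 + I\right) \left(-72 + z + z^{2}\right)$)
$g = - \frac{25270}{3}$ ($g = \left(89 + \frac{1}{-3}\right) \left(-95\right) = \left(89 - \frac{1}{3}\right) \left(-95\right) = \frac{266}{3} \left(-95\right) = - \frac{25270}{3} \approx -8423.3$)
$u = - \frac{1}{5045706}$ ($u = \frac{1}{15048 - -24035 - 209 \left(-115\right)^{2} - -12816 - -20470 - 178 \left(-115\right)^{2}} = \frac{1}{15048 + 24035 - 2764025 + 12816 + 20470 - 2354050} = \frac{1}{-5045706} = - \frac{1}{5045706} \approx -1.9819 \cdot 10^{-7}$)
$g + u = - \frac{25270}{3} - \frac{1}{5045706} = - \frac{42501663541}{5045706}$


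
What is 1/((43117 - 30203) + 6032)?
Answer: 1/18946 ≈ 5.2782e-5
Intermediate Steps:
1/((43117 - 30203) + 6032) = 1/(12914 + 6032) = 1/18946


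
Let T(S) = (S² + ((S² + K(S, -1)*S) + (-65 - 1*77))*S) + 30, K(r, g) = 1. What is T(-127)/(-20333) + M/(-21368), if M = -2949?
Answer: 42754529465/434475544 ≈ 98.405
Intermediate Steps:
T(S) = 30 + S² + S*(-142 + S + S²) (T(S) = (S² + ((S² + 1*S) + (-65 - 1*77))*S) + 30 = (S² + ((S² + S) + (-65 - 77))*S) + 30 = (S² + ((S + S²) - 142)*S) + 30 = (S² + (-142 + S + S²)*S) + 30 = (S² + S*(-142 + S + S²)) + 30 = 30 + S² + S*(-142 + S + S²))
T(-127)/(-20333) + M/(-21368) = (30 + (-127)³ - 142*(-127) + 2*(-127)²)/(-20333) - 2949/(-21368) = (30 - 2048383 + 18034 + 2*16129)*(-1/20333) - 2949*(-1/21368) = (30 - 2048383 + 18034 + 32258)*(-1/20333) + 2949/21368 = -1998061*(-1/20333) + 2949/21368 = 1998061/20333 + 2949/21368 = 42754529465/434475544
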